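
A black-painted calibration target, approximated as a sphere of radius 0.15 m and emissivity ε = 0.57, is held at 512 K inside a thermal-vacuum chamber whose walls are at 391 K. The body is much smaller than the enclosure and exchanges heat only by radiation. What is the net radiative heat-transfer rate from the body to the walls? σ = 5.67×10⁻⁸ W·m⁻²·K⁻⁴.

For a small grey body in a large enclosure: P_net = εσA(T_body⁴ − T_wall⁴).
A = 4πr² = 0.2827 m²; T_body⁴ − T_wall⁴ = 6.872×10¹⁰ − 2.337×10¹⁰ = 4.535×10¹⁰ K⁴.
|P_net| = 0.57·5.67×10⁻⁸·0.2827·4.535×10¹⁰.

P_net ≈ 414 W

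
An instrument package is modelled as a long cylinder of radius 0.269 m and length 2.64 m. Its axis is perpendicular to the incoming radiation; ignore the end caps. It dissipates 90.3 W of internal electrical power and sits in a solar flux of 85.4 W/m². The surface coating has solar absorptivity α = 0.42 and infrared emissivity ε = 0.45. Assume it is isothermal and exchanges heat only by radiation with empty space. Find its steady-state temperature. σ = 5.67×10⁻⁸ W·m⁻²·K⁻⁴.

T ≈ 188 K

At steady state, absorbed solar power + internal power = radiated power.
Absorbed: α·S·A_cross = 0.42·85.4·1.420 = 50.94 W (cross-section 2rL).
Total input = 50.94 + 90.3 = 141.2 W.
Radiated: εσ·A_surf·T⁴ with A_surf = 2πrL = 4.462 m².
T⁴ = 141.2/(0.45·5.67×10⁻⁸·4.462) = 1.241×10⁹ K⁴.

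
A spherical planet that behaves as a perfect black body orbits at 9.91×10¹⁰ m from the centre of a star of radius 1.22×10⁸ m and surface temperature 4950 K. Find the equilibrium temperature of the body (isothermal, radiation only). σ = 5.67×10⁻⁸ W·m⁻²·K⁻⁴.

The star's surface emits σT_*⁴; at distance d the flux is S = σT_*⁴(R_*/d)².
S = 5.67×10⁻⁸·(4950)⁴·(1.22×10⁸/9.91×10¹⁰)² = 51.59 W/m².
For an isothermal sphere T⁴ = (1−a)S/(4σ) = 2.275×10⁸ K⁴.

T ≈ 123 K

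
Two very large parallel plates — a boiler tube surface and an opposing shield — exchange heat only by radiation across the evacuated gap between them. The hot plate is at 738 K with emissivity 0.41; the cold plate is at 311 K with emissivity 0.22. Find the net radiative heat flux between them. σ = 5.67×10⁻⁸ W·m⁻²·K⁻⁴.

For two infinite grey parallel plates, q = σ(T₁⁴ − T₂⁴)/(1/ε₁ + 1/ε₂ − 1).
T₁⁴ − T₂⁴ = 2.966×10¹¹ − 9.355×10⁹ = 2.873×10¹¹ K⁴.
1/ε₁ + 1/ε₂ − 1 = 2.439 + 4.545 − 1 = 5.984.
q = 5.67×10⁻⁸ × 2.873×10¹¹ / 5.984.

q ≈ 2720 W/m²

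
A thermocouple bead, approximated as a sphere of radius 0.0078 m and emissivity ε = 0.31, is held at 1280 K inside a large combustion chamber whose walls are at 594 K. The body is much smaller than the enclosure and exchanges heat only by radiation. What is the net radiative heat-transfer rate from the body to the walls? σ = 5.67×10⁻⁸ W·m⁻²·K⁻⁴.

P_net ≈ 34.4 W

For a small grey body in a large enclosure: P_net = εσA(T_body⁴ − T_wall⁴).
A = 4πr² = 7.645×10⁻⁴ m²; T_body⁴ − T_wall⁴ = 2.684×10¹² − 1.245×10¹¹ = 2.560×10¹² K⁴.
|P_net| = 0.31·5.67×10⁻⁸·7.645×10⁻⁴·2.560×10¹².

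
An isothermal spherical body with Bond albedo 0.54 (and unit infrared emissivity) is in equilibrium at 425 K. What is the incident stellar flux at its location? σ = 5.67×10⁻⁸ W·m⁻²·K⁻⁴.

S ≈ 16100 W/m²

(1−a)S·πr² = σ·4πr²·T⁴ ⇒ S = 4σT⁴/(1−a).
S = 4·5.67×10⁻⁸·3.263×10¹⁰/0.460.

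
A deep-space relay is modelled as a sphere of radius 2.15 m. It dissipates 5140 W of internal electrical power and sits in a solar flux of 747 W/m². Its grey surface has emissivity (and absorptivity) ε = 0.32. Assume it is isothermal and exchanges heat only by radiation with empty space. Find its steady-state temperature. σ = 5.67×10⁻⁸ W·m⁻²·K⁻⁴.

T ≈ 301 K

At steady state, absorbed solar power + internal power = radiated power.
Absorbed: α·S·A_cross = 0.32·747·14.52 = 3471 W (cross-section πr²).
Total input = 3471 + 5140 = 8611 W.
Radiated: εσ·A_surf·T⁴ with A_surf = 4πr² = 58.09 m².
T⁴ = 8611/(0.32·5.67×10⁻⁸·58.09) = 8.171×10⁹ K⁴.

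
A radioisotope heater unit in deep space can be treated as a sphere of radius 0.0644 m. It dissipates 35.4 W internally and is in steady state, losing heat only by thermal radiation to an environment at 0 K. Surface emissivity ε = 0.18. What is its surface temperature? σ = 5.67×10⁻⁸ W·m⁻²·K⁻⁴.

Steady state: internal power = radiated power, P = εσA T⁴.
Radiating area A = 4πr² = 0.05212 m².
T⁴ = P/(εσA) = 35.4/(0.18·5.67×10⁻⁸·0.05212) = 6.655×10¹⁰ K⁴.
T = (6.655×10¹⁰)^(1/4).

T ≈ 508 K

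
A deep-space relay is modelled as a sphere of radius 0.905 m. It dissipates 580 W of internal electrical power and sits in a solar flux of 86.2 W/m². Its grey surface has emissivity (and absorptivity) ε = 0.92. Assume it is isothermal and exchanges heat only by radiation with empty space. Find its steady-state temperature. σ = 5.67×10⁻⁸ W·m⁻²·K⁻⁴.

At steady state, absorbed solar power + internal power = radiated power.
Absorbed: α·S·A_cross = 0.92·86.2·2.573 = 204.1 W (cross-section πr²).
Total input = 204.1 + 580 = 784.1 W.
Radiated: εσ·A_surf·T⁴ with A_surf = 4πr² = 10.29 m².
T⁴ = 784.1/(0.92·5.67×10⁻⁸·10.29) = 1.460×10⁹ K⁴.

T ≈ 195 K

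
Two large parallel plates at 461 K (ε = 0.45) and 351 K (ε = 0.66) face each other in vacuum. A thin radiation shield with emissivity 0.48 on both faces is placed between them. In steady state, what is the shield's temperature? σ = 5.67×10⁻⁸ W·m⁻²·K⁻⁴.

T_s ≈ 410 K

In steady state the net flux on the hot side equals that on the cold side.
σ(T₁⁴−T_s⁴)/D₁ = σ(T_s⁴−T₂⁴)/D₂, with D₁ = 1/ε₁+1/ε_s−1 = 3.306, D₂ = 1/ε_s+1/ε₂−1 = 2.598.
Solve for T_s⁴: T_s⁴ = (D₂·T₁⁴ + D₁·T₂⁴)/(D₁+D₂) = 2.838×10¹⁰ K⁴.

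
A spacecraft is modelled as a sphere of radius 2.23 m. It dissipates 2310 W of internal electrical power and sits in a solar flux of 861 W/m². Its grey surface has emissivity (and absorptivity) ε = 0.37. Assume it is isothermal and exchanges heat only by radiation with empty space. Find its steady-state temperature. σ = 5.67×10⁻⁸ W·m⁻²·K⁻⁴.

At steady state, absorbed solar power + internal power = radiated power.
Absorbed: α·S·A_cross = 0.37·861·15.62 = 4977 W (cross-section πr²).
Total input = 4977 + 2310 = 7287 W.
Radiated: εσ·A_surf·T⁴ with A_surf = 4πr² = 62.49 m².
T⁴ = 7287/(0.37·5.67×10⁻⁸·62.49) = 5.558×10⁹ K⁴.

T ≈ 273 K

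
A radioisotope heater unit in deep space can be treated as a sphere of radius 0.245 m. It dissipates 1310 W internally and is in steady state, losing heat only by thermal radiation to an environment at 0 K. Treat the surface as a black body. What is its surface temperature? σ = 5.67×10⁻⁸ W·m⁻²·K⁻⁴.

Steady state: internal power = radiated power, P = εσA T⁴.
Radiating area A = 4πr² = 0.7543 m².
T⁴ = P/(εσA) = 1310/(1.0·5.67×10⁻⁸·0.7543) = 3.063×10¹⁰ K⁴.
T = (3.063×10¹⁰)^(1/4).

T ≈ 418 K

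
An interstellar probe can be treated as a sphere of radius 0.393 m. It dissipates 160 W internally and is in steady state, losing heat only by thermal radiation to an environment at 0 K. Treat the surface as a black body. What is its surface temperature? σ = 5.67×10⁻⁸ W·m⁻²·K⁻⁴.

Steady state: internal power = radiated power, P = εσA T⁴.
Radiating area A = 4πr² = 1.941 m².
T⁴ = P/(εσA) = 160/(1.0·5.67×10⁻⁸·1.941) = 1.454×10⁹ K⁴.
T = (1.454×10⁹)^(1/4).

T ≈ 195 K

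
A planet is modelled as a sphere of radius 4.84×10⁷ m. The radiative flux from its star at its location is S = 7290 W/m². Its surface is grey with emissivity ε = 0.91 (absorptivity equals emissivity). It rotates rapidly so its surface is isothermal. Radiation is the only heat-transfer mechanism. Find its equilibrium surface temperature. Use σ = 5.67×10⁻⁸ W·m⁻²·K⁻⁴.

At equilibrium, absorbed power = emitted power.
Absorbing cross-section = πr² = 7.359×10¹⁵ m²; emitting surface = 4πr² = 2.944×10¹⁶ m² (ratio 4).
εS·A_cross = εσ·A_surf·T⁴  ⇒  T⁴ = S/(4σ)   (ε cancels).
T⁴ = 7290/(4·5.67×10⁻⁸) = 3.214×10¹⁰ K⁴.
T = (3.214×10¹⁰)^(1/4).

T ≈ 423 K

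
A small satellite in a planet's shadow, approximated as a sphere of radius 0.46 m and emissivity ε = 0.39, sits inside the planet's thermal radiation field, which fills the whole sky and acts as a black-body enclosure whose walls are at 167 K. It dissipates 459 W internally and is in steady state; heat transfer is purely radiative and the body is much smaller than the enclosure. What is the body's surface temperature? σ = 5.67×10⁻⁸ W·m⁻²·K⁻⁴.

For a small grey body in a large enclosure, net radiated power = εσA(T⁴ − T_w⁴).
Steady state: P = εσA(T⁴ − T_w⁴) with A = 4πr² = 2.659 m².
T⁴ = P/(εσA) + T_w⁴ = 459/(0.39·5.67×10⁻⁸·2.659) + (167)⁴
    = 7.806×10⁹ + 7.778×10⁸ = 8.584×10⁹ K⁴.

T ≈ 304 K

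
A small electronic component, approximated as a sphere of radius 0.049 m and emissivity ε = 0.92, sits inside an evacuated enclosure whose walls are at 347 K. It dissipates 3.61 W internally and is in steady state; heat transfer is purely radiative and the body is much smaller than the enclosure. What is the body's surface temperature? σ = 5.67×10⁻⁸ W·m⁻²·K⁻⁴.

T ≈ 360 K

For a small grey body in a large enclosure, net radiated power = εσA(T⁴ − T_w⁴).
Steady state: P = εσA(T⁴ − T_w⁴) with A = 4πr² = 0.03017 m².
T⁴ = P/(εσA) + T_w⁴ = 3.61/(0.92·5.67×10⁻⁸·0.03017) + (347)⁴
    = 2.294×10⁹ + 1.450×10¹⁰ = 1.679×10¹⁰ K⁴.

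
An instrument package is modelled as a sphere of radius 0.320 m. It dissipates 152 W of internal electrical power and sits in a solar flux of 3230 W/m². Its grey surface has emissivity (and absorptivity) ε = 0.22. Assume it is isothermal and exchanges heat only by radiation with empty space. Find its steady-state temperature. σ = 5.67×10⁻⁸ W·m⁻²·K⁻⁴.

T ≈ 392 K

At steady state, absorbed solar power + internal power = radiated power.
Absorbed: α·S·A_cross = 0.22·3230·0.3217 = 228.6 W (cross-section πr²).
Total input = 228.6 + 152 = 380.6 W.
Radiated: εσ·A_surf·T⁴ with A_surf = 4πr² = 1.287 m².
T⁴ = 380.6/(0.22·5.67×10⁻⁸·1.287) = 2.371×10¹⁰ K⁴.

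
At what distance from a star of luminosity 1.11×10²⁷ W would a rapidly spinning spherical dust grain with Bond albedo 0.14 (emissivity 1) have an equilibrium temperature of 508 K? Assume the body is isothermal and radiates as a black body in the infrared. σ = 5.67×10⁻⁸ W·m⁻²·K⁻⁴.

d ≈ 7.09×10¹⁰ m

For an isothermal black-emitting sphere, (1−a)S·πr² = σ·4πr²·T⁴ ⇒ S = 4σT⁴/(1−a).
S = 4·5.67×10⁻⁸·(508)⁴/0.860 = 17560 W/m².
Flux falls as S = L/(4πd²), so d = √(L/(4πS)) = √(1.11×10²⁷/(4π·17560)).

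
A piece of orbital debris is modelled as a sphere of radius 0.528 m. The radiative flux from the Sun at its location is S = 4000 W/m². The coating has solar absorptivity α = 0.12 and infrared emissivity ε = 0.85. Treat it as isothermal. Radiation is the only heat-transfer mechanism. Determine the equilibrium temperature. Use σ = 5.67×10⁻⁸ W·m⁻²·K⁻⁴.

T ≈ 223 K

At equilibrium, absorbed power = emitted power.
Absorbing cross-section = πr² = 0.8758 m²; emitting surface = 4πr² = 3.503 m² (ratio 4).
αS·A_cross = εσ·A_surf·T⁴  ⇒  T⁴ = αS/(ε·4σ).
T⁴ = 0.120·4000/(0.85·4·5.67×10⁻⁸) = 2.490×10⁹ K⁴.
T = (2.490×10⁹)^(1/4).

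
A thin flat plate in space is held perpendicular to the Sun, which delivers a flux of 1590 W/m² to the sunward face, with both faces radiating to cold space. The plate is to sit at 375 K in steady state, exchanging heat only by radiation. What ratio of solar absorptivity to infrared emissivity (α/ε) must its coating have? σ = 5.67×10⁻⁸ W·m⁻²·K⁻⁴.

Balance: αS·A = εσ·2A·T⁴ ⇒ α/ε = 2σT⁴/S.
α/ε = 2·5.67×10⁻⁸·(375)⁴/1590 = 2·5.67×10⁻⁸·1.978×10¹⁰/1590.

α/ε ≈ 1.41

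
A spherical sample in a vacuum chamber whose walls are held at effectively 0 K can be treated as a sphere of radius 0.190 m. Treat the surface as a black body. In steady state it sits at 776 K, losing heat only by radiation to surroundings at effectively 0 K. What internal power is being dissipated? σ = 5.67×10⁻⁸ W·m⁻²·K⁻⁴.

Steady state: P = εσA T⁴.
A = 4πr² = 0.4536 m²; T⁴ = (776)⁴ = 3.626×10¹¹ K⁴.
P = 1.0 × 5.67×10⁻⁸ × 0.4536 × 3.626×10¹¹.

P ≈ 9330 W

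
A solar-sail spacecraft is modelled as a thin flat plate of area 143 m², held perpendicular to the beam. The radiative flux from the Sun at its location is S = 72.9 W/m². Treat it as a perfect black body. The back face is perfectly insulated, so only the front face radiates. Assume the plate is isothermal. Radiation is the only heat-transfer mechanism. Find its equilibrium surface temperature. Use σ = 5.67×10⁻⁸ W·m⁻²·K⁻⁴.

T ≈ 189 K

At equilibrium, absorbed power = emitted power.
Absorbing cross-section = A = 143.0 m²; emitting surface = A = 143.0 m² (ratio 1).
S·A_cross = εσ·A_surf·T⁴  ⇒  T⁴ = S/(1σ).
T⁴ = 1.00·72.9/(1·5.67×10⁻⁸) = 1.286×10⁹ K⁴.
T = (1.286×10⁹)^(1/4).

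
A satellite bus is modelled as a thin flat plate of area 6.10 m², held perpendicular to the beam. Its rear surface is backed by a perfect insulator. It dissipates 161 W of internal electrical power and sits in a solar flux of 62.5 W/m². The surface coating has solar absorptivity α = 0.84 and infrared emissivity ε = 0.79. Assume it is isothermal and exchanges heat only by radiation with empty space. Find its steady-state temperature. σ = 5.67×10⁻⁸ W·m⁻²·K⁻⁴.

At steady state, absorbed solar power + internal power = radiated power.
Absorbed: α·S·A_cross = 0.84·62.5·6.100 = 320.2 W (cross-section A).
Total input = 320.2 + 161 = 481.2 W.
Radiated: εσ·A_surf·T⁴ with A_surf = A = 6.100 m².
T⁴ = 481.2/(0.79·5.67×10⁻⁸·6.100) = 1.761×10⁹ K⁴.

T ≈ 205 K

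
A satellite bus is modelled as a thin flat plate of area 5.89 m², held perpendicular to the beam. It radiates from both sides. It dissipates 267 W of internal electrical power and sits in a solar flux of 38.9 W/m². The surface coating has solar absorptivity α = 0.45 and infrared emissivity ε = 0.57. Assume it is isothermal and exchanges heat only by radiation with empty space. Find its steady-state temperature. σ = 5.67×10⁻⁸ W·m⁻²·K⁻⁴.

At steady state, absorbed solar power + internal power = radiated power.
Absorbed: α·S·A_cross = 0.45·38.9·5.890 = 103.1 W (cross-section A).
Total input = 103.1 + 267 = 370.1 W.
Radiated: εσ·A_surf·T⁴ with A_surf = 2A = 11.78 m².
T⁴ = 370.1/(0.57·5.67×10⁻⁸·11.78) = 9.721×10⁸ K⁴.

T ≈ 177 K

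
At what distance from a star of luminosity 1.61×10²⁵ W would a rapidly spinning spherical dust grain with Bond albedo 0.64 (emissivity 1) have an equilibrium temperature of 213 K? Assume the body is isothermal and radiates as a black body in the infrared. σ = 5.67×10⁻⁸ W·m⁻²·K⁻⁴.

For an isothermal black-emitting sphere, (1−a)S·πr² = σ·4πr²·T⁴ ⇒ S = 4σT⁴/(1−a).
S = 4·5.67×10⁻⁸·(213)⁴/0.360 = 1297 W/m².
Flux falls as S = L/(4πd²), so d = √(L/(4πS)) = √(1.61×10²⁵/(4π·1297)).

d ≈ 3.14×10¹⁰ m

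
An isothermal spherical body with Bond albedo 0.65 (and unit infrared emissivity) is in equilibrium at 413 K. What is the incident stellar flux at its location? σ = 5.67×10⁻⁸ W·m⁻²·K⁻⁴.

S ≈ 18900 W/m²

(1−a)S·πr² = σ·4πr²·T⁴ ⇒ S = 4σT⁴/(1−a).
S = 4·5.67×10⁻⁸·2.909×10¹⁰/0.350.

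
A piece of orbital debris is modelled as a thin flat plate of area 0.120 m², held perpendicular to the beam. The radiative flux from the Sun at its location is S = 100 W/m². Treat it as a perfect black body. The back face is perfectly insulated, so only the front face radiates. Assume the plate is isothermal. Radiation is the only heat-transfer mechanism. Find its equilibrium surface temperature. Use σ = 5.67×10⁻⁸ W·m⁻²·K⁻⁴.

At equilibrium, absorbed power = emitted power.
Absorbing cross-section = A = 0.1200 m²; emitting surface = A = 0.1200 m² (ratio 1).
S·A_cross = εσ·A_surf·T⁴  ⇒  T⁴ = S/(1σ).
T⁴ = 1.00·100/(1·5.67×10⁻⁸) = 1.764×10⁹ K⁴.
T = (1.764×10⁹)^(1/4).

T ≈ 205 K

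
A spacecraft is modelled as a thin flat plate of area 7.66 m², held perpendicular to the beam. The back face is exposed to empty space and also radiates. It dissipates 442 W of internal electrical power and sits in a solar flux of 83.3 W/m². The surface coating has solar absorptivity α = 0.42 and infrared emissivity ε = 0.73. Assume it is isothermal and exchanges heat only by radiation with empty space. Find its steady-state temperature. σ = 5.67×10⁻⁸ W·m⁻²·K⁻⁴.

At steady state, absorbed solar power + internal power = radiated power.
Absorbed: α·S·A_cross = 0.42·83.3·7.660 = 268.0 W (cross-section A).
Total input = 268.0 + 442 = 710.0 W.
Radiated: εσ·A_surf·T⁴ with A_surf = 2A = 15.32 m².
T⁴ = 710.0/(0.73·5.67×10⁻⁸·15.32) = 1.120×10⁹ K⁴.

T ≈ 183 K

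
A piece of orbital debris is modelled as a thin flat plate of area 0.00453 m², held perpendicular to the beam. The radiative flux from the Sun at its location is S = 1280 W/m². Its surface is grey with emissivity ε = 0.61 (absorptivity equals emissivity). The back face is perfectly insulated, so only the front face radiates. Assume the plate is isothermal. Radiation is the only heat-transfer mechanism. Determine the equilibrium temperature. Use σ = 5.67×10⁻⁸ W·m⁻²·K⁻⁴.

At equilibrium, absorbed power = emitted power.
Absorbing cross-section = A = 0.004530 m²; emitting surface = A = 0.004530 m² (ratio 1).
εS·A_cross = εσ·A_surf·T⁴  ⇒  T⁴ = S/(1σ)   (ε cancels).
T⁴ = 1280/(1·5.67×10⁻⁸) = 2.257×10¹⁰ K⁴.
T = (2.257×10¹⁰)^(1/4).

T ≈ 388 K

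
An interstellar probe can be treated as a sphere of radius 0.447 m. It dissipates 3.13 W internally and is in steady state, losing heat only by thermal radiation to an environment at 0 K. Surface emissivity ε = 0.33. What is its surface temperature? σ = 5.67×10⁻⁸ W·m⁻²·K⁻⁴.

Steady state: internal power = radiated power, P = εσA T⁴.
Radiating area A = 4πr² = 2.511 m².
T⁴ = P/(εσA) = 3.13/(0.33·5.67×10⁻⁸·2.511) = 6.662×10⁷ K⁴.
T = (6.662×10⁷)^(1/4).

T ≈ 90.3 K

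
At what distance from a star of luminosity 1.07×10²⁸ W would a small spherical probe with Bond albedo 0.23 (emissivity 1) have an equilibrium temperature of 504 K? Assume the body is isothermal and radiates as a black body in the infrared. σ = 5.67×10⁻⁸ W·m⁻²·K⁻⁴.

For an isothermal black-emitting sphere, (1−a)S·πr² = σ·4πr²·T⁴ ⇒ S = 4σT⁴/(1−a).
S = 4·5.67×10⁻⁸·(504)⁴/0.770 = 19010 W/m².
Flux falls as S = L/(4πd²), so d = √(L/(4πS)) = √(1.07×10²⁸/(4π·19010)).

d ≈ 2.12×10¹¹ m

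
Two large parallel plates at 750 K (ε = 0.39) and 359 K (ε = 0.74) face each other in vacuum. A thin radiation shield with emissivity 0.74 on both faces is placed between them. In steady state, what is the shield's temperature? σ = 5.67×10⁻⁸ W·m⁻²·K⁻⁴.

In steady state the net flux on the hot side equals that on the cold side.
σ(T₁⁴−T_s⁴)/D₁ = σ(T_s⁴−T₂⁴)/D₂, with D₁ = 1/ε₁+1/ε_s−1 = 2.915, D₂ = 1/ε_s+1/ε₂−1 = 1.703.
Solve for T_s⁴: T_s⁴ = (D₂·T₁⁴ + D₁·T₂⁴)/(D₁+D₂) = 1.271×10¹¹ K⁴.

T_s ≈ 597 K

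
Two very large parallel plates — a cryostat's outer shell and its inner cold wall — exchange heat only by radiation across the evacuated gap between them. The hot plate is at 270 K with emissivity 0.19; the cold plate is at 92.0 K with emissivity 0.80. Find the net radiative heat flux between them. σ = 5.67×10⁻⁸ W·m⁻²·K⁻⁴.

q ≈ 53.9 W/m²

For two infinite grey parallel plates, q = σ(T₁⁴ − T₂⁴)/(1/ε₁ + 1/ε₂ − 1).
T₁⁴ − T₂⁴ = 5.314×10⁹ − 7.164×10⁷ = 5.243×10⁹ K⁴.
1/ε₁ + 1/ε₂ − 1 = 5.263 + 1.250 − 1 = 5.513.
q = 5.67×10⁻⁸ × 5.243×10⁹ / 5.513.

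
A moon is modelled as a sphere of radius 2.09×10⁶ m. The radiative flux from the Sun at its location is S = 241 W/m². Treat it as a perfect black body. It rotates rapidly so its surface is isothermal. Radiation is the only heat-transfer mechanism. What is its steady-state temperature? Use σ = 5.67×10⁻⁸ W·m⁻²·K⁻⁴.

At equilibrium, absorbed power = emitted power.
Absorbing cross-section = πr² = 1.372×10¹³ m²; emitting surface = 4πr² = 5.489×10¹³ m² (ratio 4).
S·A_cross = εσ·A_surf·T⁴  ⇒  T⁴ = S/(4σ).
T⁴ = 1.00·241/(4·5.67×10⁻⁸) = 1.063×10⁹ K⁴.
T = (1.063×10⁹)^(1/4).

T ≈ 181 K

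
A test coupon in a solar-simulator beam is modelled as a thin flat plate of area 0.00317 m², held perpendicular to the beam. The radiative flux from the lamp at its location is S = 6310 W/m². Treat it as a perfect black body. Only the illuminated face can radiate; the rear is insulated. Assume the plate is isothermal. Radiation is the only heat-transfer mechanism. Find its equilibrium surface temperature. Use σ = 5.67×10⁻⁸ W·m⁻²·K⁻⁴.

At equilibrium, absorbed power = emitted power.
Absorbing cross-section = A = 0.003170 m²; emitting surface = A = 0.003170 m² (ratio 1).
S·A_cross = εσ·A_surf·T⁴  ⇒  T⁴ = S/(1σ).
T⁴ = 1.00·6310/(1·5.67×10⁻⁸) = 1.113×10¹¹ K⁴.
T = (1.113×10¹¹)^(1/4).

T ≈ 578 K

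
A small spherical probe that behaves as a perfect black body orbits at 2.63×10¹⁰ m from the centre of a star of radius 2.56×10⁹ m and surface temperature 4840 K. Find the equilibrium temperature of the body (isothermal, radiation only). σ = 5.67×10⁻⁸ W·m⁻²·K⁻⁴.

T ≈ 1070 K

The star's surface emits σT_*⁴; at distance d the flux is S = σT_*⁴(R_*/d)².
S = 5.67×10⁻⁸·(4840)⁴·(2.56×10⁹/2.63×10¹⁰)² = 2.948×10⁵ W/m².
For an isothermal sphere T⁴ = (1−a)S/(4σ) = 1.300×10¹² K⁴.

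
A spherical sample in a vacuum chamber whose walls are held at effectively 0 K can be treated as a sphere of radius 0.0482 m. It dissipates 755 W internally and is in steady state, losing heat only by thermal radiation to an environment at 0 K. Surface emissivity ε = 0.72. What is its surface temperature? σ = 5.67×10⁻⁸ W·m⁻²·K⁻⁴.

T ≈ 892 K

Steady state: internal power = radiated power, P = εσA T⁴.
Radiating area A = 4πr² = 0.02919 m².
T⁴ = P/(εσA) = 755/(0.72·5.67×10⁻⁸·0.02919) = 6.335×10¹¹ K⁴.
T = (6.335×10¹¹)^(1/4).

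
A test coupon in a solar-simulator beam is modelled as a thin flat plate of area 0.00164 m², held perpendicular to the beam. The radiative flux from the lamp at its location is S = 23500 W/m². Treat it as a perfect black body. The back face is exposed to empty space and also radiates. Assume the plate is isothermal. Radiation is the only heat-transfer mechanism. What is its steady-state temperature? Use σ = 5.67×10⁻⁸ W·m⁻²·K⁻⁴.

T ≈ 675 K

At equilibrium, absorbed power = emitted power.
Absorbing cross-section = A = 0.001640 m²; emitting surface = 2A = 0.003280 m² (ratio 2).
S·A_cross = εσ·A_surf·T⁴  ⇒  T⁴ = S/(2σ).
T⁴ = 1.00·23500/(2·5.67×10⁻⁸) = 2.072×10¹¹ K⁴.
T = (2.072×10¹¹)^(1/4).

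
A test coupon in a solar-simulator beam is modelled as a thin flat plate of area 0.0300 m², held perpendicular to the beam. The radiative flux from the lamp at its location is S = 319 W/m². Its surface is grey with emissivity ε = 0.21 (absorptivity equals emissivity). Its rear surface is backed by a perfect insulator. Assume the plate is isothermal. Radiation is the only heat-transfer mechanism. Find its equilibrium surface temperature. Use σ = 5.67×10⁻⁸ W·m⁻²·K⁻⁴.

At equilibrium, absorbed power = emitted power.
Absorbing cross-section = A = 0.03000 m²; emitting surface = A = 0.03000 m² (ratio 1).
εS·A_cross = εσ·A_surf·T⁴  ⇒  T⁴ = S/(1σ)   (ε cancels).
T⁴ = 319/(1·5.67×10⁻⁸) = 5.626×10⁹ K⁴.
T = (5.626×10⁹)^(1/4).

T ≈ 274 K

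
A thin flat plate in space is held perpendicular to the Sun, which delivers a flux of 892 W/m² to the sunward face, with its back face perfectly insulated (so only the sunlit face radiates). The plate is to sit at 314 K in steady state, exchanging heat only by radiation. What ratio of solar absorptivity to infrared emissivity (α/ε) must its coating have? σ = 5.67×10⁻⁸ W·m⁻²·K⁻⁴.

Balance: αS·A = εσ·1A·T⁴ ⇒ α/ε = σT⁴/S.
α/ε = 5.67×10⁻⁸·(314)⁴/892 = 5.67×10⁻⁸·9.721×10⁹/892.

α/ε ≈ 0.618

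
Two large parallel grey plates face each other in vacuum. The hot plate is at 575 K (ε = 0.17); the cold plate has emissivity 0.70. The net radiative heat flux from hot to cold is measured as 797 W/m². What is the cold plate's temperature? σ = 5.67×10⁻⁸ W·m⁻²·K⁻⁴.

T₂ ≈ 379 K

q = σ(T₁⁴ − T₂⁴)/(1/ε₁ + 1/ε₂ − 1); denominator = 6.311.
T₂⁴ = T₁⁴ − q·(1/ε₁+1/ε₂−1)/σ = 1.093×10¹¹ − 797·6.311/5.67×10⁻⁸
    = 2.060×10¹⁰ K⁴.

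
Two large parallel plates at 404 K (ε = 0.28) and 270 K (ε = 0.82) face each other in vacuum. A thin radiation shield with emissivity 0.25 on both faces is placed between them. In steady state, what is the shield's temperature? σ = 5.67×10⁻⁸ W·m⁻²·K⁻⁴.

T_s ≈ 342 K

In steady state the net flux on the hot side equals that on the cold side.
σ(T₁⁴−T_s⁴)/D₁ = σ(T_s⁴−T₂⁴)/D₂, with D₁ = 1/ε₁+1/ε_s−1 = 6.571, D₂ = 1/ε_s+1/ε₂−1 = 4.220.
Solve for T_s⁴: T_s⁴ = (D₂·T₁⁴ + D₁·T₂⁴)/(D₁+D₂) = 1.365×10¹⁰ K⁴.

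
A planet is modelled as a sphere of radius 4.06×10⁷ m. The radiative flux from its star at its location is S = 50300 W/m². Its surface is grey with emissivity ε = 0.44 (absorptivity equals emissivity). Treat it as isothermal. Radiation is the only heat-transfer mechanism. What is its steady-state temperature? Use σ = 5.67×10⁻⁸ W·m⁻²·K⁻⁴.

At equilibrium, absorbed power = emitted power.
Absorbing cross-section = πr² = 5.178×10¹⁵ m²; emitting surface = 4πr² = 2.071×10¹⁶ m² (ratio 4).
εS·A_cross = εσ·A_surf·T⁴  ⇒  T⁴ = S/(4σ)   (ε cancels).
T⁴ = 50300/(4·5.67×10⁻⁸) = 2.218×10¹¹ K⁴.
T = (2.218×10¹¹)^(1/4).

T ≈ 686 K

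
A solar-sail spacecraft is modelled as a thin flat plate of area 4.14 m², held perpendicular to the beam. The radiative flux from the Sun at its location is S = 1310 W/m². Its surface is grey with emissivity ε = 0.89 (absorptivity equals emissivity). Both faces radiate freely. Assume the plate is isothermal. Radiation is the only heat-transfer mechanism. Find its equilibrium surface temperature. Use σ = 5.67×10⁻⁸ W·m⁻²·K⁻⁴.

T ≈ 328 K

At equilibrium, absorbed power = emitted power.
Absorbing cross-section = A = 4.140 m²; emitting surface = 2A = 8.280 m² (ratio 2).
εS·A_cross = εσ·A_surf·T⁴  ⇒  T⁴ = S/(2σ)   (ε cancels).
T⁴ = 1310/(2·5.67×10⁻⁸) = 1.155×10¹⁰ K⁴.
T = (1.155×10¹⁰)^(1/4).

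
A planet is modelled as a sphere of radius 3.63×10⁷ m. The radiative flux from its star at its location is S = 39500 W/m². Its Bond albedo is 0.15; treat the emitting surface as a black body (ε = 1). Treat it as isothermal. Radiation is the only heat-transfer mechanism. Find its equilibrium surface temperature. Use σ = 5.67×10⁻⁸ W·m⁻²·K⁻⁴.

At equilibrium, absorbed power = emitted power.
Absorbing cross-section = πr² = 4.140×10¹⁵ m²; emitting surface = 4πr² = 1.656×10¹⁶ m² (ratio 4).
(1−a)S·A_cross = εσ·A_surf·T⁴  ⇒  T⁴ = (1−a)S/(4σ).
T⁴ = 0.850·39500/(4·5.67×10⁻⁸) = 1.480×10¹¹ K⁴.
T = (1.480×10¹¹)^(1/4).

T ≈ 620 K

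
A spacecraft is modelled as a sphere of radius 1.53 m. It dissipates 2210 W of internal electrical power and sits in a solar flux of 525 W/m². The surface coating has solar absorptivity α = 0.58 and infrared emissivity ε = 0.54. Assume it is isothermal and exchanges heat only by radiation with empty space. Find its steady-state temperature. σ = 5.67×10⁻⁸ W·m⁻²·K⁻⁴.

At steady state, absorbed solar power + internal power = radiated power.
Absorbed: α·S·A_cross = 0.58·525·7.354 = 2239 W (cross-section πr²).
Total input = 2239 + 2210 = 4449 W.
Radiated: εσ·A_surf·T⁴ with A_surf = 4πr² = 29.42 m².
T⁴ = 4449/(0.54·5.67×10⁻⁸·29.42) = 4.940×10⁹ K⁴.

T ≈ 265 K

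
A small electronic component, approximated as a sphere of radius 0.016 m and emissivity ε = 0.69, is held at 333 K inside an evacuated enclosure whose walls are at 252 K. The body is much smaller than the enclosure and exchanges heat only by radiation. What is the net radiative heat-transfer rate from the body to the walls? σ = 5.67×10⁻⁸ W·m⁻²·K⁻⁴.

For a small grey body in a large enclosure: P_net = εσA(T_body⁴ − T_wall⁴).
A = 4πr² = 0.003217 m²; T_body⁴ − T_wall⁴ = 1.230×10¹⁰ − 4.033×10⁹ = 8.264×10⁹ K⁴.
|P_net| = 0.69·5.67×10⁻⁸·0.003217·8.264×10⁹.

P_net ≈ 1.04 W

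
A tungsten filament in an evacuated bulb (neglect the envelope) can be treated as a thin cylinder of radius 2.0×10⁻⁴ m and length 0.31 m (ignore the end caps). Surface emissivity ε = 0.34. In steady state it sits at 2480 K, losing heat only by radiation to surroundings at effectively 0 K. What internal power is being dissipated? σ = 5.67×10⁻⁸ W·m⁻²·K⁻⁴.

P ≈ 284 W

Steady state: P = εσA T⁴.
A = 2πrL = 3.896×10⁻⁴ m²; T⁴ = (2480)⁴ = 3.783×10¹³ K⁴.
P = 0.34 × 5.67×10⁻⁸ × 3.896×10⁻⁴ × 3.783×10¹³.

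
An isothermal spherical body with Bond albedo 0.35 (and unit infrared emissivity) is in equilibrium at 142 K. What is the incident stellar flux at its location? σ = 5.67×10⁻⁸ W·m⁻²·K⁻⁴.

S ≈ 142 W/m²

(1−a)S·πr² = σ·4πr²·T⁴ ⇒ S = 4σT⁴/(1−a).
S = 4·5.67×10⁻⁸·4.066×10⁸/0.650.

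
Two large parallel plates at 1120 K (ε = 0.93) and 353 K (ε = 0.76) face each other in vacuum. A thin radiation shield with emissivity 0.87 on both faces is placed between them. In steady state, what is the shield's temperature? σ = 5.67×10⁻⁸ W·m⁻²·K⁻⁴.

T_s ≈ 964 K

In steady state the net flux on the hot side equals that on the cold side.
σ(T₁⁴−T_s⁴)/D₁ = σ(T_s⁴−T₂⁴)/D₂, with D₁ = 1/ε₁+1/ε_s−1 = 1.225, D₂ = 1/ε_s+1/ε₂−1 = 1.465.
Solve for T_s⁴: T_s⁴ = (D₂·T₁⁴ + D₁·T₂⁴)/(D₁+D₂) = 8.642×10¹¹ K⁴.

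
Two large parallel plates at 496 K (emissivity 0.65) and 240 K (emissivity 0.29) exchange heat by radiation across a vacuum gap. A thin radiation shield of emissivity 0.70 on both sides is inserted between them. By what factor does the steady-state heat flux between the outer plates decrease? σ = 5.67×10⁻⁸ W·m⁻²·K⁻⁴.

Without shield: q₀ = σΔ(T⁴)/(1/ε₁+1/ε₂−1) with denominator 3.987.
With shield the two gaps are in series; the resistances add: (1/ε₁+1/ε_s−1)+(1/ε_s+1/ε₂−1) = 1.967+3.877 = 5.844.
Heat-flux ratio q₀/q = 5.844/3.987.

factor ≈ 1.47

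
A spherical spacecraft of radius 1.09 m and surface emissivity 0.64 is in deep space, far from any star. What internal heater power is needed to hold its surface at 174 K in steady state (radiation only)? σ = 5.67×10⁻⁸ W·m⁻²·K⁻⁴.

P = εσ·4πr²·T⁴.
4πr² = 14.93 m²; T⁴ = 9.166×10⁸ K⁴.
P = 0.64·5.67×10⁻⁸·14.93·9.166×10⁸.

P ≈ 497 W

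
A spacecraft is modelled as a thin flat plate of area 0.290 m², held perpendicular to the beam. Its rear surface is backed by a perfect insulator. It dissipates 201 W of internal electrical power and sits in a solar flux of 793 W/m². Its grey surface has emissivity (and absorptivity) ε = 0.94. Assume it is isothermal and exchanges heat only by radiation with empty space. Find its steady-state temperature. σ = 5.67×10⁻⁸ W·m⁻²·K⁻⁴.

At steady state, absorbed solar power + internal power = radiated power.
Absorbed: α·S·A_cross = 0.94·793·0.2900 = 216.2 W (cross-section A).
Total input = 216.2 + 201 = 417.2 W.
Radiated: εσ·A_surf·T⁴ with A_surf = A = 0.2900 m².
T⁴ = 417.2/(0.94·5.67×10⁻⁸·0.2900) = 2.699×10¹⁰ K⁴.

T ≈ 405 K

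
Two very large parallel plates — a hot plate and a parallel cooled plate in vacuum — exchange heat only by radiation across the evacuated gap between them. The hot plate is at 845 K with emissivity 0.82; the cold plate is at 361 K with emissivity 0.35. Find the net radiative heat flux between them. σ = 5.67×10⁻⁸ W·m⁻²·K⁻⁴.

q ≈ 9080 W/m²

For two infinite grey parallel plates, q = σ(T₁⁴ − T₂⁴)/(1/ε₁ + 1/ε₂ − 1).
T₁⁴ − T₂⁴ = 5.098×10¹¹ − 1.698×10¹⁰ = 4.928×10¹¹ K⁴.
1/ε₁ + 1/ε₂ − 1 = 1.220 + 2.857 − 1 = 3.077.
q = 5.67×10⁻⁸ × 4.928×10¹¹ / 3.077.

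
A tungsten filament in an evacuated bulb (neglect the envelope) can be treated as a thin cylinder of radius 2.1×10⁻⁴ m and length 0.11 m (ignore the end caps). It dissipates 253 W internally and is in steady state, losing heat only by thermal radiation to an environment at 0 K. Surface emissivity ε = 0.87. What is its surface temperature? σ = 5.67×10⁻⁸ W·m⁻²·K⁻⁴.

Steady state: internal power = radiated power, P = εσA T⁴.
Radiating area A = 2πrL = 1.451×10⁻⁴ m².
T⁴ = P/(εσA) = 253/(0.87·5.67×10⁻⁸·1.451×10⁻⁴) = 3.534×10¹³ K⁴.
T = (3.534×10¹³)^(1/4).

T ≈ 2440 K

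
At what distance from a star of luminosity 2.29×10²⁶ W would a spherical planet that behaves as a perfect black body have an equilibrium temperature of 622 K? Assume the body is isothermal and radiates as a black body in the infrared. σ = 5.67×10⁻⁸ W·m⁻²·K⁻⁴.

For an isothermal black-emitting sphere, (1−a)S·πr² = σ·4πr²·T⁴ ⇒ S = 4σT⁴/(1−a).
S = 4·5.67×10⁻⁸·(622)⁴/1.00 = 33950 W/m².
Flux falls as S = L/(4πd²), so d = √(L/(4πS)) = √(2.29×10²⁶/(4π·33950)).

d ≈ 2.32×10¹⁰ m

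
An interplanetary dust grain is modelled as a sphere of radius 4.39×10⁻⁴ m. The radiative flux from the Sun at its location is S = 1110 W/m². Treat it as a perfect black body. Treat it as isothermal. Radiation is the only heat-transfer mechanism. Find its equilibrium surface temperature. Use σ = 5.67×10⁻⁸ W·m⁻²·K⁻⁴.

At equilibrium, absorbed power = emitted power.
Absorbing cross-section = πr² = 6.055×10⁻⁷ m²; emitting surface = 4πr² = 2.422×10⁻⁶ m² (ratio 4).
S·A_cross = εσ·A_surf·T⁴  ⇒  T⁴ = S/(4σ).
T⁴ = 1.00·1110/(4·5.67×10⁻⁸) = 4.894×10⁹ K⁴.
T = (4.894×10⁹)^(1/4).

T ≈ 264 K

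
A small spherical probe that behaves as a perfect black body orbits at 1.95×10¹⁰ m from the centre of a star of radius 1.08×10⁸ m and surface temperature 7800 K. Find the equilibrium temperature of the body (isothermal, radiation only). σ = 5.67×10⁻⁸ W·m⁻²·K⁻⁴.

T ≈ 410 K

The star's surface emits σT_*⁴; at distance d the flux is S = σT_*⁴(R_*/d)².
S = 5.67×10⁻⁸·(7800)⁴·(1.08×10⁸/1.95×10¹⁰)² = 6438 W/m².
For an isothermal sphere T⁴ = (1−a)S/(4σ) = 2.839×10¹⁰ K⁴.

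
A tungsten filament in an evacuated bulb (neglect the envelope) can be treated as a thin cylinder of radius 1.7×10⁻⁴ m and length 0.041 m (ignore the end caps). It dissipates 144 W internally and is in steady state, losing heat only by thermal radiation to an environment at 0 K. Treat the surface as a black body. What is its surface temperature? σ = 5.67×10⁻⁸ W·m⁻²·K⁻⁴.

Steady state: internal power = radiated power, P = εσA T⁴.
Radiating area A = 2πrL = 4.379×10⁻⁵ m².
T⁴ = P/(εσA) = 144/(1.0·5.67×10⁻⁸·4.379×10⁻⁵) = 5.799×10¹³ K⁴.
T = (5.799×10¹³)^(1/4).

T ≈ 2760 K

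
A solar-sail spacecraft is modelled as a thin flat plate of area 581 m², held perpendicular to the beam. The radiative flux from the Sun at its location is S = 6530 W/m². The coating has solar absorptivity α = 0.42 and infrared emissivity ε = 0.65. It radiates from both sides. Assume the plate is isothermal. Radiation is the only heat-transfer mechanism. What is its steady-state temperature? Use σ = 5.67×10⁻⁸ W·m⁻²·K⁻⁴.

T ≈ 439 K

At equilibrium, absorbed power = emitted power.
Absorbing cross-section = A = 581.0 m²; emitting surface = 2A = 1162 m² (ratio 2).
αS·A_cross = εσ·A_surf·T⁴  ⇒  T⁴ = αS/(ε·2σ).
T⁴ = 0.420·6530/(0.65·2·5.67×10⁻⁸) = 3.721×10¹⁰ K⁴.
T = (3.721×10¹⁰)^(1/4).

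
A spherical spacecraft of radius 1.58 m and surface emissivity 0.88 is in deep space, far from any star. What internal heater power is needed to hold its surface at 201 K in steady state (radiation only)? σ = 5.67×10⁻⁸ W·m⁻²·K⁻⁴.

P ≈ 2550 W

P = εσ·4πr²·T⁴.
4πr² = 31.37 m²; T⁴ = 1.632×10⁹ K⁴.
P = 0.88·5.67×10⁻⁸·31.37·1.632×10⁹.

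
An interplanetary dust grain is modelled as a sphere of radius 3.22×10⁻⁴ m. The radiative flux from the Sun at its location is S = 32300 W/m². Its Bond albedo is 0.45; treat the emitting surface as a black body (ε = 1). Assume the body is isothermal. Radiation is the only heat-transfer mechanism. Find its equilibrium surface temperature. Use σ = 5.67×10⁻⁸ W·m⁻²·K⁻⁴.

T ≈ 529 K

At equilibrium, absorbed power = emitted power.
Absorbing cross-section = πr² = 3.257×10⁻⁷ m²; emitting surface = 4πr² = 1.303×10⁻⁶ m² (ratio 4).
(1−a)S·A_cross = εσ·A_surf·T⁴  ⇒  T⁴ = (1−a)S/(4σ).
T⁴ = 0.550·32300/(4·5.67×10⁻⁸) = 7.833×10¹⁰ K⁴.
T = (7.833×10¹⁰)^(1/4).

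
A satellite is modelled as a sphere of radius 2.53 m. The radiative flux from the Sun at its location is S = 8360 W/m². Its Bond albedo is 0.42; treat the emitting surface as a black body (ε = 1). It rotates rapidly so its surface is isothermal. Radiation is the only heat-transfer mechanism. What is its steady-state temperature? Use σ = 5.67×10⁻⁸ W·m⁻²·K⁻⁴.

T ≈ 382 K

At equilibrium, absorbed power = emitted power.
Absorbing cross-section = πr² = 20.11 m²; emitting surface = 4πr² = 80.44 m² (ratio 4).
(1−a)S·A_cross = εσ·A_surf·T⁴  ⇒  T⁴ = (1−a)S/(4σ).
T⁴ = 0.580·8360/(4·5.67×10⁻⁸) = 2.138×10¹⁰ K⁴.
T = (2.138×10¹⁰)^(1/4).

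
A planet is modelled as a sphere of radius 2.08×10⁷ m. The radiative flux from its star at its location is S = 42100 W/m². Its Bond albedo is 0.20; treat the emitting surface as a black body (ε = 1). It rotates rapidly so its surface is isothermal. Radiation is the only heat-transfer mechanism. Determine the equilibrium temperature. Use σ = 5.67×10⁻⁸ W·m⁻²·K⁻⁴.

At equilibrium, absorbed power = emitted power.
Absorbing cross-section = πr² = 1.359×10¹⁵ m²; emitting surface = 4πr² = 5.437×10¹⁵ m² (ratio 4).
(1−a)S·A_cross = εσ·A_surf·T⁴  ⇒  T⁴ = (1−a)S/(4σ).
T⁴ = 0.800·42100/(4·5.67×10⁻⁸) = 1.485×10¹¹ K⁴.
T = (1.485×10¹¹)^(1/4).

T ≈ 621 K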